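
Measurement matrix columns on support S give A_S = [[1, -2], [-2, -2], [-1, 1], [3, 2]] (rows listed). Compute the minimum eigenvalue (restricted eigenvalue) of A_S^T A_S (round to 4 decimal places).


A_S^T A_S = [[15, 7], [7, 13]].
trace = 28.
det = 146.
disc = trace^2 - 4*det = 784 - 4*146 = 200.
sqrt(200) ≈ 14.142136.
lam_min = (28 - sqrt(200))/2 ≈ (28 - 14.142136)/2 = 6.928932 ≈ 6.9289.

6.9289


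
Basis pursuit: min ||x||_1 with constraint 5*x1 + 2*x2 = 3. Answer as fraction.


Axis intercepts:
  x1 = 3/5, x2 = 0: L1 = 3/5
  x1 = 0, x2 = 3/2: L1 = 3/2
x* = (3/5, 0)
||x*||_1 = 3/5.

3/5


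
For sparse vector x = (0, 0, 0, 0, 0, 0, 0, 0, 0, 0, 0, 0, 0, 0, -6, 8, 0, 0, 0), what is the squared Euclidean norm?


Non-zero entries: [(14, -6), (15, 8)]
Squares: [36, 64]
||x||_2^2 = sum = 100.

100


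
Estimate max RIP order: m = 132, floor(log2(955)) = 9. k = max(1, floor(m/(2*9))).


floor(log2(955)) = 9.
2*9 = 18.
m/(2*floor(log2(n))) = 132/18 ≈ 7.3333.
floor = 7.
k = max(1, 7) = 7.

7


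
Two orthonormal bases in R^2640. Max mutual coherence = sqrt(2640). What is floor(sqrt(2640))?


51^2 = 2601 <= 2640 < 2704 = 52^2, so 51 <= sqrt(2640) < 52.
floor(sqrt(2640)) = 51.

51


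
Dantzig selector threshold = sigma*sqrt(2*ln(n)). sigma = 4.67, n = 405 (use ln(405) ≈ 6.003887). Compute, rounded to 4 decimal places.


ln(405) ≈ 6.003887.
2*ln(n) ≈ 12.007774.
sqrt(2*ln(n)) ≈ sqrt(12.007774) ≈ 3.465224.
threshold ≈ 4.67*3.465224 = 16.18259608 ≈ 16.1826.

16.1826


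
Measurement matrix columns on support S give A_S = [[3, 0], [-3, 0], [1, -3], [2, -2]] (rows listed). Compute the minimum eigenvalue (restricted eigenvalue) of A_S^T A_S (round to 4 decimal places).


A_S^T A_S = [[23, -7], [-7, 13]].
trace = 36.
det = 250.
disc = trace^2 - 4*det = 1296 - 4*250 = 296.
sqrt(296) ≈ 17.204651.
lam_min = (36 - sqrt(296))/2 ≈ (36 - 17.204651)/2 = 9.3976745 ≈ 9.3977.

9.3977


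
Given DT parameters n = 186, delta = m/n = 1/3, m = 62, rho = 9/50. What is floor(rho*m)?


m = 1/3*186 = 62.
rho = 9/50.
rho*m = 9/50*62 = 11.16.
k = floor(11.16) = 11.

11


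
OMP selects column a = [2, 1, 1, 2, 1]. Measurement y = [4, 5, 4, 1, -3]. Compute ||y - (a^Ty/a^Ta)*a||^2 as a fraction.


a^T a = 11.
a^T y = 16.
coeff = 16/11 = 16/11.
||r||^2 = 481/11.

481/11


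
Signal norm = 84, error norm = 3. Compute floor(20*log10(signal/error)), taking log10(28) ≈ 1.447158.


||x||/||e|| = 84/3 = 28.
log10(28) ≈ 1.447158.
20*log10(||x||/||e||) ≈ 20*1.447158 = 28.94316.
floor(28.94316) = 28.

28


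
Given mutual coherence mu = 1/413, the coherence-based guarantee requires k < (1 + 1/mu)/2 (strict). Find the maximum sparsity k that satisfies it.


1/mu = 413.
1 + 1/mu = 414.
(1 + 1/mu)/2 = 207 is an integer and the inequality is strict, so k_max = 207 - 1 = 206.

206


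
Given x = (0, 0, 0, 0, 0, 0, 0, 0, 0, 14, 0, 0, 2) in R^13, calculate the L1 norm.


Non-zero entries: [(9, 14), (12, 2)]
Absolute values: [14, 2]
||x||_1 = sum = 16.

16


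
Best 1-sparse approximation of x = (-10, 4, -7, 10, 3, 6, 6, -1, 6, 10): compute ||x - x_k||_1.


Sorted |x_i| descending: [10, 10, 10, 7, 6, 6, 6, 4, 3, 1]
Keep top 1: [10]
Tail entries: [10, 10, 7, 6, 6, 6, 4, 3, 1]
L1 error = sum of tail = 53.

53


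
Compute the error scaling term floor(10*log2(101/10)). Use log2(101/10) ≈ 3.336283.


log2(n/k) = log2(101/10) ≈ 3.336283.
k*log2(n/k) ≈ 10*3.336283 = 33.36283.
floor(33.36283) = 33.

33


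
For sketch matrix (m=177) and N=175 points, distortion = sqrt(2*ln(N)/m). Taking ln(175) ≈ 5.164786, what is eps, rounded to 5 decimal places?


ln(175) ≈ 5.164786.
2*ln(N)/m ≈ 2*5.164786/177 ≈ 0.05835916.
eps = sqrt(0.05835916) ≈ 0.2415764 ≈ 0.24158.

0.24158


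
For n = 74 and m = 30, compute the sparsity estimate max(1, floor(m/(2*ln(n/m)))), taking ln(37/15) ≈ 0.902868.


n/m = 74/30 = 37/15.
ln(n/m) ≈ 0.902868.
2*ln(n/m) ≈ 1.805736.
m/(2*ln(n/m)) ≈ 30/1.805736 ≈ 16.6137.
floor = 16.
k_max = max(1, 16) = 16.

16


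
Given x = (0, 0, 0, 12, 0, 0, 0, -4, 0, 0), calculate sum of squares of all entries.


Non-zero entries: [(3, 12), (7, -4)]
Squares: [144, 16]
||x||_2^2 = sum = 160.

160


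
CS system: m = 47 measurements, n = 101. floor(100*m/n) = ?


100*m/n = 100*47/101 ≈ 46.5347.
floor = 46.

46


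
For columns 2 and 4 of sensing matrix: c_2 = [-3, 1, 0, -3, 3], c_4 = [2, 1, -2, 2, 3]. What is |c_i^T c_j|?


Inner product: -3*2 + 1*1 + 0*-2 + -3*2 + 3*3
Products: [-6, 1, 0, -6, 9]
Sum = -2.
|dot| = 2.

2


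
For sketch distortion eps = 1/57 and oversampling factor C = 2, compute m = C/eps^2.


1/eps = 57.
(1/eps)^2 = 3249.
m = 2*3249 = 6498.

6498


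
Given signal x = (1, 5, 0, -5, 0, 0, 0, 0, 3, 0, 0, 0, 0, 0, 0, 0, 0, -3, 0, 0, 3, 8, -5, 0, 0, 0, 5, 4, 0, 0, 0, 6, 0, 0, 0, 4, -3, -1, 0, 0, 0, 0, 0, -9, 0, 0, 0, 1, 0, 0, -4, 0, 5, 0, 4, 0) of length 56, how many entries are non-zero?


Non-zero positions: [0, 1, 3, 8, 17, 20, 21, 22, 26, 27, 31, 35, 36, 37, 43, 47, 50, 52, 54].
Sparsity = 19.

19


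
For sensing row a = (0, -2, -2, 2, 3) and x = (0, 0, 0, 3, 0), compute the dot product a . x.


Non-zero terms: ['2*3']
Products: [6]
y = sum = 6.

6


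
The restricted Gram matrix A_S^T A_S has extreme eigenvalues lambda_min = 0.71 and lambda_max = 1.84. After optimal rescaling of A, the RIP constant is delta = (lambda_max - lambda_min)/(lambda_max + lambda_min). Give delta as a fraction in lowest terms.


lambda_max - lambda_min = 1.84 - 0.71 = 1.13.
lambda_max + lambda_min = 1.84 + 0.71 = 2.55.
delta = 1.13/2.55 = 113/255.

113/255


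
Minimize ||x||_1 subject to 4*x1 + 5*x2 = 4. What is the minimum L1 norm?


Axis intercepts:
  x1 = 1, x2 = 0: L1 = 1
  x1 = 0, x2 = 4/5: L1 = 4/5
x* = (0, 4/5)
||x*||_1 = 4/5.

4/5


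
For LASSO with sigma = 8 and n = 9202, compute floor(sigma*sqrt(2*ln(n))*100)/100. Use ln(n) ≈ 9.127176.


ln(9202) ≈ 9.127176.
2*ln(n) ≈ 18.254352.
sqrt(2*ln(n)) ≈ sqrt(18.254352) ≈ 4.272511.
lambda ≈ 8*4.272511 = 34.180088.
floor(lambda*100)/100 = 34.18.

34.18


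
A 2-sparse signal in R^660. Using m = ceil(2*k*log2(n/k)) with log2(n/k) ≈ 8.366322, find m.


log2(n/k) = log2(660/2) ≈ 8.366322.
2*k*log2(n/k) ≈ 2*2*8.366322 = 33.465288.
m = ceil(33.465288) = 34.

34


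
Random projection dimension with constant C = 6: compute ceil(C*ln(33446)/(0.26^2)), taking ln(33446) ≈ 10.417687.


ln(33446) ≈ 10.417687.
eps^2 = 0.26^2 = 0.0676.
C*ln(N)/eps^2 ≈ 6*10.417687/0.0676 ≈ 924.6468.
m = ceil(924.6468) = 925.

925


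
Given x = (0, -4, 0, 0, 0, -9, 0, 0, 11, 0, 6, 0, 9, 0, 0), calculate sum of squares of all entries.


Non-zero entries: [(1, -4), (5, -9), (8, 11), (10, 6), (12, 9)]
Squares: [16, 81, 121, 36, 81]
||x||_2^2 = sum = 335.

335


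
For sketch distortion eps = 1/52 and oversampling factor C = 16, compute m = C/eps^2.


1/eps = 52.
(1/eps)^2 = 2704.
m = 16*2704 = 43264.

43264


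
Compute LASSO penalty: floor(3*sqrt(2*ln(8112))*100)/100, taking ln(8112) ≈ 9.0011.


ln(8112) ≈ 9.0011.
2*ln(n) ≈ 18.0022.
sqrt(2*ln(n)) ≈ sqrt(18.0022) ≈ 4.2429.
lambda ≈ 3*4.2429 = 12.7287.
floor(lambda*100)/100 = 12.72.

12.72


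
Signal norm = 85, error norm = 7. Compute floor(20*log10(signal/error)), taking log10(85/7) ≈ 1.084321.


||x||/||e|| = 85/7.
log10(85/7) ≈ 1.084321.
20*log10(||x||/||e||) ≈ 20*1.084321 = 21.68642.
floor(21.68642) = 21.

21


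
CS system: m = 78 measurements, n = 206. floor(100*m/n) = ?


100*m/n = 100*78/206 ≈ 37.8641.
floor = 37.

37


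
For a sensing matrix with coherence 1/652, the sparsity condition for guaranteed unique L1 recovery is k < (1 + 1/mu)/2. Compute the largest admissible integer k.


1/mu = 652.
1 + 1/mu = 653.
(1 + 1/mu)/2 = 326.5 is not an integer, so k_max = floor(326.5) = 326.

326


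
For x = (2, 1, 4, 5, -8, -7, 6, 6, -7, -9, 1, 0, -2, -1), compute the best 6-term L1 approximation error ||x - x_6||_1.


Sorted |x_i| descending: [9, 8, 7, 7, 6, 6, 5, 4, 2, 2, 1, 1, 1, 0]
Keep top 6: [9, 8, 7, 7, 6, 6]
Tail entries: [5, 4, 2, 2, 1, 1, 1, 0]
L1 error = sum of tail = 16.

16


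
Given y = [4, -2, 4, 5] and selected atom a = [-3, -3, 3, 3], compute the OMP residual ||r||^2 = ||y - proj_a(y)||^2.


a^T a = 36.
a^T y = 21.
coeff = 21/36 = 7/12.
||r||^2 = 195/4.

195/4


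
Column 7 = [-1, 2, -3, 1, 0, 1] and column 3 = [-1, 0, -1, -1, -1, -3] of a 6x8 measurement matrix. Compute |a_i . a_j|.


Inner product: -1*-1 + 2*0 + -3*-1 + 1*-1 + 0*-1 + 1*-3
Products: [1, 0, 3, -1, 0, -3]
Sum = 0.
|dot| = 0.

0


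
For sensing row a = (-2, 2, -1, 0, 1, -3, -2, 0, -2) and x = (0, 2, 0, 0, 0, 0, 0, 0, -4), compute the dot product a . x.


Non-zero terms: ['2*2', '-2*-4']
Products: [4, 8]
y = sum = 12.

12


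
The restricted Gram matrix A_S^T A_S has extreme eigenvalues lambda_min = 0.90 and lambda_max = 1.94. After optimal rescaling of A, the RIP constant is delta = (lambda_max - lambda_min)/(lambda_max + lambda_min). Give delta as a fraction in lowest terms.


lambda_max - lambda_min = 1.94 - 0.90 = 1.04.
lambda_max + lambda_min = 1.94 + 0.90 = 2.84.
delta = 1.04/2.84 = 104/284 = 26/71.

26/71


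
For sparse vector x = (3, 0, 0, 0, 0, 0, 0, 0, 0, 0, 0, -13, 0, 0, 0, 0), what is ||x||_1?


Non-zero entries: [(0, 3), (11, -13)]
Absolute values: [3, 13]
||x||_1 = sum = 16.

16


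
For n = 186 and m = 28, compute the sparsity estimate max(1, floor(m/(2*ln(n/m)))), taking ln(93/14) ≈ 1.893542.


n/m = 186/28 = 93/14.
ln(n/m) ≈ 1.893542.
2*ln(n/m) ≈ 3.787084.
m/(2*ln(n/m)) ≈ 28/3.787084 ≈ 7.3936.
floor = 7.
k_max = max(1, 7) = 7.

7


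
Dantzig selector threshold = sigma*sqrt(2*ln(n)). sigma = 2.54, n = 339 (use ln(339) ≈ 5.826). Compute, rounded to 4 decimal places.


ln(339) ≈ 5.826.
2*ln(n) ≈ 11.652.
sqrt(2*ln(n)) ≈ sqrt(11.652) ≈ 3.413503.
threshold ≈ 2.54*3.413503 = 8.67029762 ≈ 8.6703.

8.6703


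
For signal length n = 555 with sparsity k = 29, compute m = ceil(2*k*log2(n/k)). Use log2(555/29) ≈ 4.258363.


log2(n/k) = log2(555/29) ≈ 4.258363.
2*k*log2(n/k) ≈ 2*29*4.258363 = 246.985054.
m = ceil(246.985054) = 247.

247


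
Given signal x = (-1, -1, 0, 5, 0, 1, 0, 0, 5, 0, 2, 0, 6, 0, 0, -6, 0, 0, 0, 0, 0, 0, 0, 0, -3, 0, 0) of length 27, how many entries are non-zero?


Non-zero positions: [0, 1, 3, 5, 8, 10, 12, 15, 24].
Sparsity = 9.

9


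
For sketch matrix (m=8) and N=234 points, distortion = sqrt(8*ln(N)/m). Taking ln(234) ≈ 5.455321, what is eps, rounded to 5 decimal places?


ln(234) ≈ 5.455321.
8*ln(N)/m ≈ 8*5.455321/8 ≈ 5.455321.
eps = sqrt(5.455321) ≈ 2.3356629 ≈ 2.33566.

2.33566


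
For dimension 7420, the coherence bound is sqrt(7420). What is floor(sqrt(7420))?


86^2 = 7396 <= 7420 < 7569 = 87^2, so 86 <= sqrt(7420) < 87.
floor(sqrt(7420)) = 86.

86


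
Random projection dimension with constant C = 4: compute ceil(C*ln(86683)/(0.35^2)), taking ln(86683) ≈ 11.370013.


ln(86683) ≈ 11.370013.
eps^2 = 0.35^2 = 0.1225.
C*ln(N)/eps^2 ≈ 4*11.370013/0.1225 ≈ 371.2657.
m = ceil(371.2657) = 372.

372


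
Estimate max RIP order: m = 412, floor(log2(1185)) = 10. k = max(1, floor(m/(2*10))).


floor(log2(1185)) = 10.
2*10 = 20.
m/(2*floor(log2(n))) = 412/20 ≈ 20.6.
floor = 20.
k = max(1, 20) = 20.

20


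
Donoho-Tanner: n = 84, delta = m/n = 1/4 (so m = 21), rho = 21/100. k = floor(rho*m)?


m = 1/4*84 = 21.
rho = 21/100.
rho*m = 21/100*21 = 4.41.
k = floor(4.41) = 4.

4


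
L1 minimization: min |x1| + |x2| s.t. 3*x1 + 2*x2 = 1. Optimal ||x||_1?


Axis intercepts:
  x1 = 1/3, x2 = 0: L1 = 1/3
  x1 = 0, x2 = 1/2: L1 = 1/2
x* = (1/3, 0)
||x*||_1 = 1/3.

1/3


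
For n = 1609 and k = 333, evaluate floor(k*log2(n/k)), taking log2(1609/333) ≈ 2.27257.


log2(n/k) = log2(1609/333) ≈ 2.27257.
k*log2(n/k) ≈ 333*2.27257 = 756.76581.
floor(756.76581) = 756.

756


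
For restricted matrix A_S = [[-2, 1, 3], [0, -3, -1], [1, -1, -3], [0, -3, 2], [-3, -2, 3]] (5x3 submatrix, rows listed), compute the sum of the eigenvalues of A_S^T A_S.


Sum of eigenvalues of A_S^T A_S = trace(A_S^T A_S) = sum of squared column norms of A_S.
A_S^T A_S diagonal: [14, 24, 32].
trace = 14 + 24 + 32 = 70.

70


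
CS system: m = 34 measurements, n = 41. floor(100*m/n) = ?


100*m/n = 100*34/41 ≈ 82.9268.
floor = 82.

82


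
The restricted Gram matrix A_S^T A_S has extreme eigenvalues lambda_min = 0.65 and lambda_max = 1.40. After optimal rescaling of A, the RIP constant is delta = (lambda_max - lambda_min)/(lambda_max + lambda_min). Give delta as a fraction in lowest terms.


lambda_max - lambda_min = 1.40 - 0.65 = 0.75.
lambda_max + lambda_min = 1.40 + 0.65 = 2.05.
delta = 0.75/2.05 = 75/205 = 15/41.

15/41


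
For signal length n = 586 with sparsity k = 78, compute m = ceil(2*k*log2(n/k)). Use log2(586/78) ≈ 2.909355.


log2(n/k) = log2(586/78) ≈ 2.909355.
2*k*log2(n/k) ≈ 2*78*2.909355 = 453.85938.
m = ceil(453.85938) = 454.

454


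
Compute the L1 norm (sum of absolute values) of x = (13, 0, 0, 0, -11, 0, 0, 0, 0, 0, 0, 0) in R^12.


Non-zero entries: [(0, 13), (4, -11)]
Absolute values: [13, 11]
||x||_1 = sum = 24.

24


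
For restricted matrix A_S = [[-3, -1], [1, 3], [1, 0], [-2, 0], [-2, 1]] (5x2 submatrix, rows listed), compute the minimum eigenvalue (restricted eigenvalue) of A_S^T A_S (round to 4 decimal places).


A_S^T A_S = [[19, 4], [4, 11]].
trace = 30.
det = 193.
disc = trace^2 - 4*det = 900 - 4*193 = 128.
sqrt(128) ≈ 11.313708.
lam_min = (30 - sqrt(128))/2 ≈ (30 - 11.313708)/2 = 9.343146 ≈ 9.3431.

9.3431


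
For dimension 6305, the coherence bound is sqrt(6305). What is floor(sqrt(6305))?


79^2 = 6241 <= 6305 < 6400 = 80^2, so 79 <= sqrt(6305) < 80.
floor(sqrt(6305)) = 79.

79


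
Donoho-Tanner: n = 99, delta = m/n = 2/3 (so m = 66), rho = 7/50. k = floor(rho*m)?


m = 2/3*99 = 66.
rho = 7/50.
rho*m = 7/50*66 = 9.24.
k = floor(9.24) = 9.

9


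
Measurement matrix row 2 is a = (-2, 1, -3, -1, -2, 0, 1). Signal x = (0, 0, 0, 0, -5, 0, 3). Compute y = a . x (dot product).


Non-zero terms: ['-2*-5', '1*3']
Products: [10, 3]
y = sum = 13.

13


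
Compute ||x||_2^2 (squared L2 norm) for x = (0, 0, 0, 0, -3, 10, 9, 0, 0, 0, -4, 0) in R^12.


Non-zero entries: [(4, -3), (5, 10), (6, 9), (10, -4)]
Squares: [9, 100, 81, 16]
||x||_2^2 = sum = 206.

206


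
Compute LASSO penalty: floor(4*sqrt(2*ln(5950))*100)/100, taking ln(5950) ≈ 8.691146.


ln(5950) ≈ 8.691146.
2*ln(n) ≈ 17.382292.
sqrt(2*ln(n)) ≈ sqrt(17.382292) ≈ 4.169208.
lambda ≈ 4*4.169208 = 16.676832.
floor(lambda*100)/100 = 16.67.

16.67


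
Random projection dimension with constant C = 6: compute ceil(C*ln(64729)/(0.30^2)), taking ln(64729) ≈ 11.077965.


ln(64729) ≈ 11.077965.
eps^2 = 0.30^2 = 0.09.
C*ln(N)/eps^2 ≈ 6*11.077965/0.09 ≈ 738.531.
m = ceil(738.531) = 739.

739


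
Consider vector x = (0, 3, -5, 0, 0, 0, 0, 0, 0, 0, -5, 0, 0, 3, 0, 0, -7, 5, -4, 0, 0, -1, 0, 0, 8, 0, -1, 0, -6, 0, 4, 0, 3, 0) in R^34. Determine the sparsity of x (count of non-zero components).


Non-zero positions: [1, 2, 10, 13, 16, 17, 18, 21, 24, 26, 28, 30, 32].
Sparsity = 13.

13


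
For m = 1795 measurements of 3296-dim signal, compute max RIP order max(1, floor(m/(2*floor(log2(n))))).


floor(log2(3296)) = 11.
2*11 = 22.
m/(2*floor(log2(n))) = 1795/22 ≈ 81.5909.
floor = 81.
k = max(1, 81) = 81.

81


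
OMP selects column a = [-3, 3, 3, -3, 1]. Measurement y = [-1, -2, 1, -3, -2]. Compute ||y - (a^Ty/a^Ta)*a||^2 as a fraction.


a^T a = 37.
a^T y = 7.
coeff = 7/37 = 7/37.
||r||^2 = 654/37.

654/37


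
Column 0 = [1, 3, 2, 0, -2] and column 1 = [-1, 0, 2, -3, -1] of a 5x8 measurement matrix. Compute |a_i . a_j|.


Inner product: 1*-1 + 3*0 + 2*2 + 0*-3 + -2*-1
Products: [-1, 0, 4, 0, 2]
Sum = 5.
|dot| = 5.

5


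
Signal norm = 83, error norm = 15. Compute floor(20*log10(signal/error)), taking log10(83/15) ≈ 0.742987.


||x||/||e|| = 83/15.
log10(83/15) ≈ 0.742987.
20*log10(||x||/||e||) ≈ 20*0.742987 = 14.85974.
floor(14.85974) = 14.

14


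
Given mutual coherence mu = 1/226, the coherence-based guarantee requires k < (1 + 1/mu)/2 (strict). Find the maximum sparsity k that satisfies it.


1/mu = 226.
1 + 1/mu = 227.
(1 + 1/mu)/2 = 113.5 is not an integer, so k_max = floor(113.5) = 113.

113


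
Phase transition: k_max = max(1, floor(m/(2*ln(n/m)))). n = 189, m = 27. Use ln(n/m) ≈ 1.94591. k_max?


n/m = 189/27 = 7.
ln(n/m) ≈ 1.94591.
2*ln(n/m) ≈ 3.89182.
m/(2*ln(n/m)) ≈ 27/3.89182 ≈ 6.9376.
floor = 6.
k_max = max(1, 6) = 6.

6


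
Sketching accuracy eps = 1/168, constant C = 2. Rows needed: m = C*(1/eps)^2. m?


1/eps = 168.
(1/eps)^2 = 28224.
m = 2*28224 = 56448.

56448


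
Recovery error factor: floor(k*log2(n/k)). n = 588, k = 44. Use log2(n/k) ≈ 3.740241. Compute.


log2(n/k) = log2(588/44) ≈ 3.740241.
k*log2(n/k) ≈ 44*3.740241 = 164.570604.
floor(164.570604) = 164.

164


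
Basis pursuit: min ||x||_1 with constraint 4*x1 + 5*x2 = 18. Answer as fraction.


Axis intercepts:
  x1 = 9/2, x2 = 0: L1 = 9/2
  x1 = 0, x2 = 18/5: L1 = 18/5
x* = (0, 18/5)
||x*||_1 = 18/5.

18/5


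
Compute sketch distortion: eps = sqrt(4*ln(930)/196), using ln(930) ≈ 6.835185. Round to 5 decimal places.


ln(930) ≈ 6.835185.
4*ln(N)/m ≈ 4*6.835185/196 ≈ 0.13949357.
eps = sqrt(0.13949357) ≈ 0.3734884 ≈ 0.37349.

0.37349


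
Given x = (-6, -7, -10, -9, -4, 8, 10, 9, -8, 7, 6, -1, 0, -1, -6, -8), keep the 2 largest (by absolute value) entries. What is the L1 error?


Sorted |x_i| descending: [10, 10, 9, 9, 8, 8, 8, 7, 7, 6, 6, 6, 4, 1, 1, 0]
Keep top 2: [10, 10]
Tail entries: [9, 9, 8, 8, 8, 7, 7, 6, 6, 6, 4, 1, 1, 0]
L1 error = sum of tail = 80.

80


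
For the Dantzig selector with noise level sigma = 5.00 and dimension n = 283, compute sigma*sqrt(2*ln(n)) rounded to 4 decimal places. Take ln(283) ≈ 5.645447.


ln(283) ≈ 5.645447.
2*ln(n) ≈ 11.290894.
sqrt(2*ln(n)) ≈ sqrt(11.290894) ≈ 3.360193.
threshold ≈ 5.00*3.360193 = 16.800965 ≈ 16.8010.

16.8010


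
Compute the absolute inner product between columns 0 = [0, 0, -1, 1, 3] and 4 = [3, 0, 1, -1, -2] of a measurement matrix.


Inner product: 0*3 + 0*0 + -1*1 + 1*-1 + 3*-2
Products: [0, 0, -1, -1, -6]
Sum = -8.
|dot| = 8.

8


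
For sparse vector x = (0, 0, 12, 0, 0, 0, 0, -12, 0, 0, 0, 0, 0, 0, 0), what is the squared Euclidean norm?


Non-zero entries: [(2, 12), (7, -12)]
Squares: [144, 144]
||x||_2^2 = sum = 288.

288


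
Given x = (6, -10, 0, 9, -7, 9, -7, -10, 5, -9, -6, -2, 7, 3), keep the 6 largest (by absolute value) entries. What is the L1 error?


Sorted |x_i| descending: [10, 10, 9, 9, 9, 7, 7, 7, 6, 6, 5, 3, 2, 0]
Keep top 6: [10, 10, 9, 9, 9, 7]
Tail entries: [7, 7, 6, 6, 5, 3, 2, 0]
L1 error = sum of tail = 36.

36


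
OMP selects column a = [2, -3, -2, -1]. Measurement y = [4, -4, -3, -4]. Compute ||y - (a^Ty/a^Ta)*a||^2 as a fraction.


a^T a = 18.
a^T y = 30.
coeff = 30/18 = 5/3.
||r||^2 = 7.

7


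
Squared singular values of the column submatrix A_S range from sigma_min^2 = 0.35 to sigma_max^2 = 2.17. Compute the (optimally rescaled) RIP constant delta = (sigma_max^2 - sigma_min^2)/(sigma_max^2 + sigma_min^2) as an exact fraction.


lambda_max - lambda_min = 2.17 - 0.35 = 1.82.
lambda_max + lambda_min = 2.17 + 0.35 = 2.52.
delta = 1.82/2.52 = 182/252 = 13/18.

13/18


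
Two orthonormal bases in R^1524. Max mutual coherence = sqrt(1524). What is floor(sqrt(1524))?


39^2 = 1521 <= 1524 < 1600 = 40^2, so 39 <= sqrt(1524) < 40.
floor(sqrt(1524)) = 39.

39


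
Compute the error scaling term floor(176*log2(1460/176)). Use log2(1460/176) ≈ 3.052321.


log2(n/k) = log2(1460/176) ≈ 3.052321.
k*log2(n/k) ≈ 176*3.052321 = 537.208496.
floor(537.208496) = 537.

537


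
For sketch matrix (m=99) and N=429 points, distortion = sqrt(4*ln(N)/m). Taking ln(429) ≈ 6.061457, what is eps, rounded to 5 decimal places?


ln(429) ≈ 6.061457.
4*ln(N)/m ≈ 4*6.061457/99 ≈ 0.24490735.
eps = sqrt(0.24490735) ≈ 0.4948811 ≈ 0.49488.

0.49488


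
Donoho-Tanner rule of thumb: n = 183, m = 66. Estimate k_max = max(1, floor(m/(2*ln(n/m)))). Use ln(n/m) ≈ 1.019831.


n/m = 183/66 = 61/22.
ln(n/m) ≈ 1.019831.
2*ln(n/m) ≈ 2.039662.
m/(2*ln(n/m)) ≈ 66/2.039662 ≈ 32.3583.
floor = 32.
k_max = max(1, 32) = 32.

32


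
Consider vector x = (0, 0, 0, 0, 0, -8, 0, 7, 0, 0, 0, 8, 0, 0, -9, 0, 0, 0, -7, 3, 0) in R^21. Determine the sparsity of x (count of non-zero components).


Non-zero positions: [5, 7, 11, 14, 18, 19].
Sparsity = 6.

6


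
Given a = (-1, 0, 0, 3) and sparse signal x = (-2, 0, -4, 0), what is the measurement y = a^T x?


Non-zero terms: ['-1*-2', '0*-4']
Products: [2, 0]
y = sum = 2.

2


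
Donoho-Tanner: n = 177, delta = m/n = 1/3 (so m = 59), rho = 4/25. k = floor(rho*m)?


m = 1/3*177 = 59.
rho = 4/25.
rho*m = 4/25*59 = 9.44.
k = floor(9.44) = 9.

9


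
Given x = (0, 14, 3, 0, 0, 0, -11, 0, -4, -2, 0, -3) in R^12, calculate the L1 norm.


Non-zero entries: [(1, 14), (2, 3), (6, -11), (8, -4), (9, -2), (11, -3)]
Absolute values: [14, 3, 11, 4, 2, 3]
||x||_1 = sum = 37.

37


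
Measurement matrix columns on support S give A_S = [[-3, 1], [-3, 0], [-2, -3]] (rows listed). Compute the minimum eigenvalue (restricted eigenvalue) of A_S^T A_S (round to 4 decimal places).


A_S^T A_S = [[22, 3], [3, 10]].
trace = 32.
det = 211.
disc = trace^2 - 4*det = 1024 - 4*211 = 180.
sqrt(180) ≈ 13.416408.
lam_min = (32 - sqrt(180))/2 ≈ (32 - 13.416408)/2 = 9.291796 ≈ 9.2918.

9.2918


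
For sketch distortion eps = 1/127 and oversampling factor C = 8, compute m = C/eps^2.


1/eps = 127.
(1/eps)^2 = 16129.
m = 8*16129 = 129032.

129032


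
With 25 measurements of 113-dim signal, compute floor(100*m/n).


100*m/n = 100*25/113 ≈ 22.1239.
floor = 22.

22


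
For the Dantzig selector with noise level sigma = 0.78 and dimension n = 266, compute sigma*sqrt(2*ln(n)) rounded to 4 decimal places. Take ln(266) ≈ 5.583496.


ln(266) ≈ 5.583496.
2*ln(n) ≈ 11.166992.
sqrt(2*ln(n)) ≈ sqrt(11.166992) ≈ 3.341705.
threshold ≈ 0.78*3.341705 = 2.6065299 ≈ 2.6065.

2.6065


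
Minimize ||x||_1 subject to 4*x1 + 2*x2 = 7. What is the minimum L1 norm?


Axis intercepts:
  x1 = 7/4, x2 = 0: L1 = 7/4
  x1 = 0, x2 = 7/2: L1 = 7/2
x* = (7/4, 0)
||x*||_1 = 7/4.

7/4


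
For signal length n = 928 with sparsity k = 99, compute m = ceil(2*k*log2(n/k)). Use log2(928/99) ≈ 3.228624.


log2(n/k) = log2(928/99) ≈ 3.228624.
2*k*log2(n/k) ≈ 2*99*3.228624 = 639.267552.
m = ceil(639.267552) = 640.

640


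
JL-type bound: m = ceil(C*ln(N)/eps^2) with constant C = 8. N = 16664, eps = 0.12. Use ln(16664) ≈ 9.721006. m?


ln(16664) ≈ 9.721006.
eps^2 = 0.12^2 = 0.0144.
C*ln(N)/eps^2 ≈ 8*9.721006/0.0144 ≈ 5400.5589.
m = ceil(5400.5589) = 5401.

5401


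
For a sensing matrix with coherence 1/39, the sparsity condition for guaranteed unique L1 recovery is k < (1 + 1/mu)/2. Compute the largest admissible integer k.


1/mu = 39.
1 + 1/mu = 40.
(1 + 1/mu)/2 = 20 is an integer and the inequality is strict, so k_max = 20 - 1 = 19.

19


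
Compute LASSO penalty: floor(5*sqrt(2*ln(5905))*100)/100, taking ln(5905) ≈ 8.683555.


ln(5905) ≈ 8.683555.
2*ln(n) ≈ 17.36711.
sqrt(2*ln(n)) ≈ sqrt(17.36711) ≈ 4.167386.
lambda ≈ 5*4.167386 = 20.83693.
floor(lambda*100)/100 = 20.83.

20.83


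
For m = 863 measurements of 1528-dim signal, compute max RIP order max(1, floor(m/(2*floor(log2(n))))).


floor(log2(1528)) = 10.
2*10 = 20.
m/(2*floor(log2(n))) = 863/20 ≈ 43.15.
floor = 43.
k = max(1, 43) = 43.

43


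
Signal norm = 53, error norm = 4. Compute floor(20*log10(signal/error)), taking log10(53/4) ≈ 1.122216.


||x||/||e|| = 53/4.
log10(53/4) ≈ 1.122216.
20*log10(||x||/||e||) ≈ 20*1.122216 = 22.44432.
floor(22.44432) = 22.

22


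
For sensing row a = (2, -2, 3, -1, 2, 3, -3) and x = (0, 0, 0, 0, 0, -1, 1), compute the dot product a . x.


Non-zero terms: ['3*-1', '-3*1']
Products: [-3, -3]
y = sum = -6.

-6


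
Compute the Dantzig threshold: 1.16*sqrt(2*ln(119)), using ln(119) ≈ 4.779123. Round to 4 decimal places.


ln(119) ≈ 4.779123.
2*ln(n) ≈ 9.558246.
sqrt(2*ln(n)) ≈ sqrt(9.558246) ≈ 3.091641.
threshold ≈ 1.16*3.091641 = 3.58630356 ≈ 3.5863.

3.5863


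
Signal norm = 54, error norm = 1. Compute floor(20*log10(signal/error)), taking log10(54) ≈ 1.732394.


||x||/||e|| = 54/1 = 54.
log10(54) ≈ 1.732394.
20*log10(||x||/||e||) ≈ 20*1.732394 = 34.64788.
floor(34.64788) = 34.

34


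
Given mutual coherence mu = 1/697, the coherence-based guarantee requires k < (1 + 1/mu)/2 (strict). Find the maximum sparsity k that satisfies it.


1/mu = 697.
1 + 1/mu = 698.
(1 + 1/mu)/2 = 349 is an integer and the inequality is strict, so k_max = 349 - 1 = 348.

348


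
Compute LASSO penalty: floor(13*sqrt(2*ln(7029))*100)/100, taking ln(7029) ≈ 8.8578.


ln(7029) ≈ 8.8578.
2*ln(n) ≈ 17.7156.
sqrt(2*ln(n)) ≈ sqrt(17.7156) ≈ 4.20899.
lambda ≈ 13*4.20899 = 54.71687.
floor(lambda*100)/100 = 54.71.

54.71


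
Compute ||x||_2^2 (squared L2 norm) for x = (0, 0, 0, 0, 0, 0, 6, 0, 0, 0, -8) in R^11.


Non-zero entries: [(6, 6), (10, -8)]
Squares: [36, 64]
||x||_2^2 = sum = 100.

100


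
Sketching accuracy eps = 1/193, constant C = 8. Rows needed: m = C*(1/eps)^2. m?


1/eps = 193.
(1/eps)^2 = 37249.
m = 8*37249 = 297992.

297992


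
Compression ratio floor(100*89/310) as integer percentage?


100*m/n = 100*89/310 ≈ 28.7097.
floor = 28.

28


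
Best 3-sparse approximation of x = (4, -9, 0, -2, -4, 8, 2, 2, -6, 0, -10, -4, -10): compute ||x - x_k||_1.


Sorted |x_i| descending: [10, 10, 9, 8, 6, 4, 4, 4, 2, 2, 2, 0, 0]
Keep top 3: [10, 10, 9]
Tail entries: [8, 6, 4, 4, 4, 2, 2, 2, 0, 0]
L1 error = sum of tail = 32.

32


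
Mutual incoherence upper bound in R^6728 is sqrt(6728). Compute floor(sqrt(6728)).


82^2 = 6724 <= 6728 < 6889 = 83^2, so 82 <= sqrt(6728) < 83.
floor(sqrt(6728)) = 82.

82


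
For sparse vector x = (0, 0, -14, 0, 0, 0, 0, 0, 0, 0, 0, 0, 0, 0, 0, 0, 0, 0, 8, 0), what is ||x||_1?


Non-zero entries: [(2, -14), (18, 8)]
Absolute values: [14, 8]
||x||_1 = sum = 22.

22


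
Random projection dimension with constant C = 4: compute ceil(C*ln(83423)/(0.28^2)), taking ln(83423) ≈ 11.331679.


ln(83423) ≈ 11.331679.
eps^2 = 0.28^2 = 0.0784.
C*ln(N)/eps^2 ≈ 4*11.331679/0.0784 ≈ 578.1469.
m = ceil(578.1469) = 579.

579


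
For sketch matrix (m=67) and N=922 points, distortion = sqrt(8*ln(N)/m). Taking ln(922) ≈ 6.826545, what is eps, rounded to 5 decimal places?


ln(922) ≈ 6.826545.
8*ln(N)/m ≈ 8*6.826545/67 ≈ 0.81510985.
eps = sqrt(0.81510985) ≈ 0.9028343 ≈ 0.90283.

0.90283


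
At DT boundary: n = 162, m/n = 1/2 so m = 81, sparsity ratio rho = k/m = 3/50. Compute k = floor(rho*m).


m = 1/2*162 = 81.
rho = 3/50.
rho*m = 3/50*81 = 4.86.
k = floor(4.86) = 4.

4


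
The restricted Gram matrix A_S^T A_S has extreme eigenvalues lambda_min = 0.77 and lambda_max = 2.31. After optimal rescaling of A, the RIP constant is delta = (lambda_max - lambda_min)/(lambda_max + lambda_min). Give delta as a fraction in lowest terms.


lambda_max - lambda_min = 2.31 - 0.77 = 1.54.
lambda_max + lambda_min = 2.31 + 0.77 = 3.08.
delta = 1.54/3.08 = 154/308 = 1/2.

1/2


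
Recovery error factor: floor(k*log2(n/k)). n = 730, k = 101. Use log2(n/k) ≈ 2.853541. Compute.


log2(n/k) = log2(730/101) ≈ 2.853541.
k*log2(n/k) ≈ 101*2.853541 = 288.207641.
floor(288.207641) = 288.

288


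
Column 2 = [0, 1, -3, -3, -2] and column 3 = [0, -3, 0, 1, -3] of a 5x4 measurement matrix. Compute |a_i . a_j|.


Inner product: 0*0 + 1*-3 + -3*0 + -3*1 + -2*-3
Products: [0, -3, 0, -3, 6]
Sum = 0.
|dot| = 0.

0


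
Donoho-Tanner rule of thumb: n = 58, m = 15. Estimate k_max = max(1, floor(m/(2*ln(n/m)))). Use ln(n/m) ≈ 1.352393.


n/m = 58/15.
ln(n/m) ≈ 1.352393.
2*ln(n/m) ≈ 2.704786.
m/(2*ln(n/m)) ≈ 15/2.704786 ≈ 5.5457.
floor = 5.
k_max = max(1, 5) = 5.

5


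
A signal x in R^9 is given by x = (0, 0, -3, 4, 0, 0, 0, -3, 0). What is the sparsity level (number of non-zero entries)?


Non-zero positions: [2, 3, 7].
Sparsity = 3.

3


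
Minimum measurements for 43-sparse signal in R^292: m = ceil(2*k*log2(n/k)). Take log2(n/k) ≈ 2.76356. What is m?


log2(n/k) = log2(292/43) ≈ 2.76356.
2*k*log2(n/k) ≈ 2*43*2.76356 = 237.66616.
m = ceil(237.66616) = 238.

238


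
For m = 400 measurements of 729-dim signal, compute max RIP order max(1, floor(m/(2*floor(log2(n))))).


floor(log2(729)) = 9.
2*9 = 18.
m/(2*floor(log2(n))) = 400/18 ≈ 22.2222.
floor = 22.
k = max(1, 22) = 22.

22


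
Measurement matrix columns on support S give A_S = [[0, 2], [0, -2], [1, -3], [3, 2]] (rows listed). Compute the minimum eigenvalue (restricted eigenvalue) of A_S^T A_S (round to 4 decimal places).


A_S^T A_S = [[10, 3], [3, 21]].
trace = 31.
det = 201.
disc = trace^2 - 4*det = 961 - 4*201 = 157.
sqrt(157) ≈ 12.529964.
lam_min = (31 - sqrt(157))/2 ≈ (31 - 12.529964)/2 = 9.235018 ≈ 9.2350.

9.2350


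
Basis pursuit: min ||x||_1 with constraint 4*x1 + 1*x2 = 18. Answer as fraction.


Axis intercepts:
  x1 = 9/2, x2 = 0: L1 = 9/2
  x1 = 0, x2 = 18: L1 = 18
x* = (9/2, 0)
||x*||_1 = 9/2.

9/2


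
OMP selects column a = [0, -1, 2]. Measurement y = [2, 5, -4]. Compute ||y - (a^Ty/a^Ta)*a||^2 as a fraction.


a^T a = 5.
a^T y = -13.
coeff = -13/5 = -13/5.
||r||^2 = 56/5.

56/5


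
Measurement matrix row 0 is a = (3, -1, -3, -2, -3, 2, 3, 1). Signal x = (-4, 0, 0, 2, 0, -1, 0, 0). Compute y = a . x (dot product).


Non-zero terms: ['3*-4', '-2*2', '2*-1']
Products: [-12, -4, -2]
y = sum = -18.

-18


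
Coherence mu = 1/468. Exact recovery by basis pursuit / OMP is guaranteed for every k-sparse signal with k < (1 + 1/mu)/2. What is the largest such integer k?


1/mu = 468.
1 + 1/mu = 469.
(1 + 1/mu)/2 = 234.5 is not an integer, so k_max = floor(234.5) = 234.

234


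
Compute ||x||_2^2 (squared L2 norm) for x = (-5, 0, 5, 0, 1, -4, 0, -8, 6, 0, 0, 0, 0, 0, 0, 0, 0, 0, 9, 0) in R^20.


Non-zero entries: [(0, -5), (2, 5), (4, 1), (5, -4), (7, -8), (8, 6), (18, 9)]
Squares: [25, 25, 1, 16, 64, 36, 81]
||x||_2^2 = sum = 248.

248


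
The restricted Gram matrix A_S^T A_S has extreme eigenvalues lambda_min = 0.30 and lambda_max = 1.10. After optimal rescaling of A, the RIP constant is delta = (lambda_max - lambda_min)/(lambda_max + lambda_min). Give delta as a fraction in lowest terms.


lambda_max - lambda_min = 1.10 - 0.30 = 0.80.
lambda_max + lambda_min = 1.10 + 0.30 = 1.40.
delta = 0.80/1.40 = 80/140 = 4/7.

4/7


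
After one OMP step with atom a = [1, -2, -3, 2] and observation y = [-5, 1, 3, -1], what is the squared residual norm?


a^T a = 18.
a^T y = -18.
coeff = -18/18 = -1.
||r||^2 = 18.

18


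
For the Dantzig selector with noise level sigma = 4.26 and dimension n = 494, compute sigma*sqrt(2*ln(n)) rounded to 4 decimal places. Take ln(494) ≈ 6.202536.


ln(494) ≈ 6.202536.
2*ln(n) ≈ 12.405072.
sqrt(2*ln(n)) ≈ sqrt(12.405072) ≈ 3.522083.
threshold ≈ 4.26*3.522083 = 15.00407358 ≈ 15.0041.

15.0041


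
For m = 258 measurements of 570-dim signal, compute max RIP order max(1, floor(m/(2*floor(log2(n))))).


floor(log2(570)) = 9.
2*9 = 18.
m/(2*floor(log2(n))) = 258/18 ≈ 14.3333.
floor = 14.
k = max(1, 14) = 14.

14


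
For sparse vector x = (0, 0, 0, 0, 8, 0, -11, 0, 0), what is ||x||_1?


Non-zero entries: [(4, 8), (6, -11)]
Absolute values: [8, 11]
||x||_1 = sum = 19.

19


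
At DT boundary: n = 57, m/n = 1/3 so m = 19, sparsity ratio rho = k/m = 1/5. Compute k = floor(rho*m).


m = 1/3*57 = 19.
rho = 1/5.
rho*m = 1/5*19 = 3.8.
k = floor(3.8) = 3.

3


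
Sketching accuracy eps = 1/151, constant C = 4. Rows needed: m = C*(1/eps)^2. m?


1/eps = 151.
(1/eps)^2 = 22801.
m = 4*22801 = 91204.

91204


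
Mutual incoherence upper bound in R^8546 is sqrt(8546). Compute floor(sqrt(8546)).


92^2 = 8464 <= 8546 < 8649 = 93^2, so 92 <= sqrt(8546) < 93.
floor(sqrt(8546)) = 92.

92


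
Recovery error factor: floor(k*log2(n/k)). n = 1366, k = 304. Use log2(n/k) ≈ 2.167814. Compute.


log2(n/k) = log2(1366/304) ≈ 2.167814.
k*log2(n/k) ≈ 304*2.167814 = 659.015456.
floor(659.015456) = 659.

659


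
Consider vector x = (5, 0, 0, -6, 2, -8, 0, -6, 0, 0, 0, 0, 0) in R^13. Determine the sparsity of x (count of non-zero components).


Non-zero positions: [0, 3, 4, 5, 7].
Sparsity = 5.

5


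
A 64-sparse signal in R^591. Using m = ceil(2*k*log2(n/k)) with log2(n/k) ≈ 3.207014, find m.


log2(n/k) = log2(591/64) ≈ 3.207014.
2*k*log2(n/k) ≈ 2*64*3.207014 = 410.497792.
m = ceil(410.497792) = 411.

411


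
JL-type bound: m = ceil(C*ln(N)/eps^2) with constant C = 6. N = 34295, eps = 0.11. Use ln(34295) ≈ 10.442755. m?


ln(34295) ≈ 10.442755.
eps^2 = 0.11^2 = 0.0121.
C*ln(N)/eps^2 ≈ 6*10.442755/0.0121 ≈ 5178.2256.
m = ceil(5178.2256) = 5179.

5179


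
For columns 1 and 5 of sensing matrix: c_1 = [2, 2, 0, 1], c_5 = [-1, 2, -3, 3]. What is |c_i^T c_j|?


Inner product: 2*-1 + 2*2 + 0*-3 + 1*3
Products: [-2, 4, 0, 3]
Sum = 5.
|dot| = 5.

5


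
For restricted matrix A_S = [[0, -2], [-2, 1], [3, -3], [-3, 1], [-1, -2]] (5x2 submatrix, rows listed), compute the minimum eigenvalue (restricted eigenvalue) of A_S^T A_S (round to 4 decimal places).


A_S^T A_S = [[23, -12], [-12, 19]].
trace = 42.
det = 293.
disc = trace^2 - 4*det = 1764 - 4*293 = 592.
sqrt(592) ≈ 24.331050.
lam_min = (42 - sqrt(592))/2 ≈ (42 - 24.331050)/2 = 8.834475 ≈ 8.8345.

8.8345


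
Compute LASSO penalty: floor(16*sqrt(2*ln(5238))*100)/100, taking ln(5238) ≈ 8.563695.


ln(5238) ≈ 8.563695.
2*ln(n) ≈ 17.12739.
sqrt(2*ln(n)) ≈ sqrt(17.12739) ≈ 4.138525.
lambda ≈ 16*4.138525 = 66.2164.
floor(lambda*100)/100 = 66.21.

66.21


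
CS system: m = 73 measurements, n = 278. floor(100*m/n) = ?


100*m/n = 100*73/278 ≈ 26.259.
floor = 26.

26


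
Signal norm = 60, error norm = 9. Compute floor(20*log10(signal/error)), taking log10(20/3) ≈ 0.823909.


||x||/||e|| = 60/9 = 20/3.
log10(20/3) ≈ 0.823909.
20*log10(||x||/||e||) ≈ 20*0.823909 = 16.47818.
floor(16.47818) = 16.

16


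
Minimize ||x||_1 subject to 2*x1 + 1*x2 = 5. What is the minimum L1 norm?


Axis intercepts:
  x1 = 5/2, x2 = 0: L1 = 5/2
  x1 = 0, x2 = 5: L1 = 5
x* = (5/2, 0)
||x*||_1 = 5/2.

5/2


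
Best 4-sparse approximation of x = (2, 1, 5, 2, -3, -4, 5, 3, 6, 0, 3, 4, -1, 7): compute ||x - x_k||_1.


Sorted |x_i| descending: [7, 6, 5, 5, 4, 4, 3, 3, 3, 2, 2, 1, 1, 0]
Keep top 4: [7, 6, 5, 5]
Tail entries: [4, 4, 3, 3, 3, 2, 2, 1, 1, 0]
L1 error = sum of tail = 23.

23


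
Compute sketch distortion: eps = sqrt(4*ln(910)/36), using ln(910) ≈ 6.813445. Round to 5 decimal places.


ln(910) ≈ 6.813445.
4*ln(N)/m ≈ 4*6.813445/36 ≈ 0.75704944.
eps = sqrt(0.75704944) ≈ 0.8700859 ≈ 0.87009.

0.87009


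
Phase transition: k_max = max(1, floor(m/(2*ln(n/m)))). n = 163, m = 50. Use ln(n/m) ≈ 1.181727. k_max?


n/m = 163/50.
ln(n/m) ≈ 1.181727.
2*ln(n/m) ≈ 2.363454.
m/(2*ln(n/m)) ≈ 50/2.363454 ≈ 21.1555.
floor = 21.
k_max = max(1, 21) = 21.

21


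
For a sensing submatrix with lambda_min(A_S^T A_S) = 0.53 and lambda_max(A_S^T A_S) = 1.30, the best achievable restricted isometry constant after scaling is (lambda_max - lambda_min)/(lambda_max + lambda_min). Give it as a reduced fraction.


lambda_max - lambda_min = 1.30 - 0.53 = 0.77.
lambda_max + lambda_min = 1.30 + 0.53 = 1.83.
delta = 0.77/1.83 = 77/183.

77/183


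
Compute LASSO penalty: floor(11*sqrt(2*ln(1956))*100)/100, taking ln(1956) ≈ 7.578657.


ln(1956) ≈ 7.578657.
2*ln(n) ≈ 15.157314.
sqrt(2*ln(n)) ≈ sqrt(15.157314) ≈ 3.89324.
lambda ≈ 11*3.89324 = 42.82564.
floor(lambda*100)/100 = 42.82.

42.82


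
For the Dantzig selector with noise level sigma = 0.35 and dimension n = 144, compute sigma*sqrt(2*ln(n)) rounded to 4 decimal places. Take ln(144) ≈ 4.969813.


ln(144) ≈ 4.969813.
2*ln(n) ≈ 9.939626.
sqrt(2*ln(n)) ≈ sqrt(9.939626) ≈ 3.152717.
threshold ≈ 0.35*3.152717 = 1.10345095 ≈ 1.1035.

1.1035


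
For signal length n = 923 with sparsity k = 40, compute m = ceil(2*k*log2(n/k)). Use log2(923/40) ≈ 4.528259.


log2(n/k) = log2(923/40) ≈ 4.528259.
2*k*log2(n/k) ≈ 2*40*4.528259 = 362.26072.
m = ceil(362.26072) = 363.

363


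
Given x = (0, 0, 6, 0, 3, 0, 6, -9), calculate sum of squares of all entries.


Non-zero entries: [(2, 6), (4, 3), (6, 6), (7, -9)]
Squares: [36, 9, 36, 81]
||x||_2^2 = sum = 162.

162


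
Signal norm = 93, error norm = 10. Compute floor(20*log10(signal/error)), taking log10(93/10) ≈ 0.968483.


||x||/||e|| = 93/10.
log10(93/10) ≈ 0.968483.
20*log10(||x||/||e||) ≈ 20*0.968483 = 19.36966.
floor(19.36966) = 19.

19


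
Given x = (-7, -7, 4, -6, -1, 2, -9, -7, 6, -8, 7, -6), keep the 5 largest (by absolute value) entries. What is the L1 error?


Sorted |x_i| descending: [9, 8, 7, 7, 7, 7, 6, 6, 6, 4, 2, 1]
Keep top 5: [9, 8, 7, 7, 7]
Tail entries: [7, 6, 6, 6, 4, 2, 1]
L1 error = sum of tail = 32.

32


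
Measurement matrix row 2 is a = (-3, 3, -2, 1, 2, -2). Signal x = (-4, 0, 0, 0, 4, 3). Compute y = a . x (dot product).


Non-zero terms: ['-3*-4', '2*4', '-2*3']
Products: [12, 8, -6]
y = sum = 14.

14


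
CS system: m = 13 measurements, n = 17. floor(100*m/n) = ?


100*m/n = 100*13/17 ≈ 76.4706.
floor = 76.

76


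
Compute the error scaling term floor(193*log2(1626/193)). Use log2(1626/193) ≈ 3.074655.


log2(n/k) = log2(1626/193) ≈ 3.074655.
k*log2(n/k) ≈ 193*3.074655 = 593.408415.
floor(593.408415) = 593.

593


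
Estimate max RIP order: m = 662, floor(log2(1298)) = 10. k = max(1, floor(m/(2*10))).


floor(log2(1298)) = 10.
2*10 = 20.
m/(2*floor(log2(n))) = 662/20 ≈ 33.1.
floor = 33.
k = max(1, 33) = 33.

33


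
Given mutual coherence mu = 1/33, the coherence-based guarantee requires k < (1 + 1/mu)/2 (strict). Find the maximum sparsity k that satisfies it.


1/mu = 33.
1 + 1/mu = 34.
(1 + 1/mu)/2 = 17 is an integer and the inequality is strict, so k_max = 17 - 1 = 16.

16


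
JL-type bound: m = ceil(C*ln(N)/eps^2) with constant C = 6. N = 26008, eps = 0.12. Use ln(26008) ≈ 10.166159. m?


ln(26008) ≈ 10.166159.
eps^2 = 0.12^2 = 0.0144.
C*ln(N)/eps^2 ≈ 6*10.166159/0.0144 ≈ 4235.8996.
m = ceil(4235.8996) = 4236.

4236


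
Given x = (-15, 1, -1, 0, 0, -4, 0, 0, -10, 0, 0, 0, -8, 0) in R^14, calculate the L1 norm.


Non-zero entries: [(0, -15), (1, 1), (2, -1), (5, -4), (8, -10), (12, -8)]
Absolute values: [15, 1, 1, 4, 10, 8]
||x||_1 = sum = 39.

39


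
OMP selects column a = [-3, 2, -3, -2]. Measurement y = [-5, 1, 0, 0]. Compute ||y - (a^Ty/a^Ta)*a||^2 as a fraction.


a^T a = 26.
a^T y = 17.
coeff = 17/26 = 17/26.
||r||^2 = 387/26.

387/26


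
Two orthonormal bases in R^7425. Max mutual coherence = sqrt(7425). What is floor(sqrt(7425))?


86^2 = 7396 <= 7425 < 7569 = 87^2, so 86 <= sqrt(7425) < 87.
floor(sqrt(7425)) = 86.

86


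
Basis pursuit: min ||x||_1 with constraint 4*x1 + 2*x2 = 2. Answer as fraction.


Axis intercepts:
  x1 = 1/2, x2 = 0: L1 = 1/2
  x1 = 0, x2 = 1: L1 = 1
x* = (1/2, 0)
||x*||_1 = 1/2.

1/2
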